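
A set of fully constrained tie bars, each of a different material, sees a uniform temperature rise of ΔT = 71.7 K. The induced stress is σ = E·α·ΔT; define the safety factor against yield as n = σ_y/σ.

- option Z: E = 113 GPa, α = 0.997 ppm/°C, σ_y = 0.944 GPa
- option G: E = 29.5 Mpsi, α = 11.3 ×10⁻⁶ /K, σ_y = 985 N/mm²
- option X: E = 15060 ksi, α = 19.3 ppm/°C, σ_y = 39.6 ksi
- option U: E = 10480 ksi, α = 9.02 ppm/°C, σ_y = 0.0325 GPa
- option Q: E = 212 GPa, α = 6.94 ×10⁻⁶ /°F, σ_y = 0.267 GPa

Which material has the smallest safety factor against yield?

In consistent units (E in GPa, α in ×10⁻⁶/K, σ_y in MPa):
  option Z: E = 113.0, α = 0.997, σ_y = 944.0 → σ = 8.08 MPa, n = 117
  option G: E = 203.4, α = 11.3, σ_y = 985.0 → σ = 165 MPa, n = 5.98
  option X: E = 103.8, α = 19.3, σ_y = 273.0 → σ = 144 MPa, n = 1.90
  option U: E = 72.26, α = 9.02, σ_y = 32.50 → σ = 46.7 MPa, n = 0.695
  option Q: E = 212.0, α = 12.5, σ_y = 267.0 → σ = 190 MPa, n = 1.41
Smallest n: option U with n = 0.695.

option U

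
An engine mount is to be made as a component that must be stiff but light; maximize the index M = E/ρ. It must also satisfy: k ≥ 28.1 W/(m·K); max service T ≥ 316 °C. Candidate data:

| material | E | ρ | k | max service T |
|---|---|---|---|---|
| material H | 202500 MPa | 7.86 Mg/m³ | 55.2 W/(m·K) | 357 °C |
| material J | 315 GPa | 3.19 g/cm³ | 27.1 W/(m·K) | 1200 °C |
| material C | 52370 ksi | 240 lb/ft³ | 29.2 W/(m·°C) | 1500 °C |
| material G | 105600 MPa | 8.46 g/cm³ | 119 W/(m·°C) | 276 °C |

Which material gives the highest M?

material C

Screen on constraints: k ≥ 28.1 W/(m·K); max service T ≥ 316 °C. Survivors: material H, material C.
Convert each candidate to consistent units, then evaluate M:
  material H: E = 202.5 GPa, ρ = 7860 kg/m³
  material C: E = 361.1 GPa, ρ = 3844 kg/m³
  material C: M = 93.9 MN·m/kg
  material H: M = 25.8 MN·m/kg
Material C has the largest M.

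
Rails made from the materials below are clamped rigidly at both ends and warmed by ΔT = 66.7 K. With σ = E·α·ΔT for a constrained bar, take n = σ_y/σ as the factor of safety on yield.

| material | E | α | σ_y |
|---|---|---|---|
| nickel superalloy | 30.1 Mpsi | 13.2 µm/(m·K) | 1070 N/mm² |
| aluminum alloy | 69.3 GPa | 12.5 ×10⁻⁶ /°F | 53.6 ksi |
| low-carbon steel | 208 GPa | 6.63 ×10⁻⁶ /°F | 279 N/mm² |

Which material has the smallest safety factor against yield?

Converting E to GPa, α to ×10⁻⁶/K, σ_y to MPa, then σ and n for each:
  nickel superalloy: E = 207.5, α = 13.2, σ_y = 1070 → σ = 183 MPa, n = 5.86
  aluminum alloy: E = 69.30, α = 22.5, σ_y = 369.6 → σ = 104 MPa, n = 3.55
  low-carbon steel: E = 208.0, α = 11.9, σ_y = 279.0 → σ = 166 MPa, n = 1.69
Low-carbon steel has the lowest safety factor, n = 1.69.

low-carbon steel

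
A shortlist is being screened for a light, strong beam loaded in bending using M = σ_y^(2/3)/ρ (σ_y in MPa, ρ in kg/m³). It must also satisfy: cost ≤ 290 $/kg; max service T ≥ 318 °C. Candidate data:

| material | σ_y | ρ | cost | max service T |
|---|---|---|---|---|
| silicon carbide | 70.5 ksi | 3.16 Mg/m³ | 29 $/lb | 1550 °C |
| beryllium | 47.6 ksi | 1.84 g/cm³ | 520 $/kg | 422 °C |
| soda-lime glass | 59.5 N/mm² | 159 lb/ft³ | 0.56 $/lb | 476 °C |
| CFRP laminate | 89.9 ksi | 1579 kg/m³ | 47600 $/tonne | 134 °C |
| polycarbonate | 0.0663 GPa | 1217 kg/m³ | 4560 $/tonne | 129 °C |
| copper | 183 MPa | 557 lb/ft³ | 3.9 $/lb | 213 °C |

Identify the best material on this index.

silicon carbide

Screen on constraints: cost ≤ 290 $/kg; max service T ≥ 318 °C. Survivors: silicon carbide, soda-lime glass.
In SI units:
  silicon carbide: σ_y = 486.1 MPa, ρ = 3160 kg/m³
  soda-lime glass: σ_y = 59.50 MPa, ρ = 2547 kg/m³
  silicon carbide: M = 19.6×10⁻³
  soda-lime glass: M = 5.98×10⁻³
Highest index: silicon carbide.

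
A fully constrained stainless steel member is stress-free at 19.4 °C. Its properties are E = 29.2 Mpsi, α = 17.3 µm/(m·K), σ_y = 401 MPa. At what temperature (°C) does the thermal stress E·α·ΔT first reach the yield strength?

135 °C

E = 29.2 Mpsi = 201.3 GPa.
E·α·ΔT = 401.0 MPa ⇒ ΔT = 401.0 / (201.3×10³ × 17.3×10⁻⁶) = 115.1 K.
T = 19.4 + 115.1 = 134.5 °C.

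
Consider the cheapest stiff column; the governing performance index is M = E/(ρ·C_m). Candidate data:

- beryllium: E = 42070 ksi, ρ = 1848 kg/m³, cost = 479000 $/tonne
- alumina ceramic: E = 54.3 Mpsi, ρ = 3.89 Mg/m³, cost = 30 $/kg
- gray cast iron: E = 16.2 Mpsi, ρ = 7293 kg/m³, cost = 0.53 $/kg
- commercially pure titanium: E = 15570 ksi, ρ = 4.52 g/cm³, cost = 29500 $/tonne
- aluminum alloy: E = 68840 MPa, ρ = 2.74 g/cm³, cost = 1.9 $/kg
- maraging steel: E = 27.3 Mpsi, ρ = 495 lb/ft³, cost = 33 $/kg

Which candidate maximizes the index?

gray cast iron

After converting to SI:
  beryllium: E = 290.1 GPa, ρ = 1848 kg/m³, cost = 479.0 $/kg
  alumina ceramic: E = 374.4 GPa, ρ = 3890 kg/m³, cost = 30.00 $/kg
  gray cast iron: E = 111.7 GPa, ρ = 7293 kg/m³, cost = 0.5300 $/kg
  commercially pure titanium: E = 107.4 GPa, ρ = 4520 kg/m³, cost = 29.50 $/kg
  aluminum alloy: E = 68.84 GPa, ρ = 2740 kg/m³, cost = 1.900 $/kg
  maraging steel: E = 188.2 GPa, ρ = 7929 kg/m³, cost = 33.00 $/kg
  gray cast iron: M = 28.9 MN·m per $
  aluminum alloy: M = 13.2 MN·m per $
  alumina ceramic: M = 3.21 MN·m per $
  commercially pure titanium: M = 0.805 MN·m per $
  maraging steel: M = 0.719 MN·m per $
  beryllium: M = 0.328 MN·m per $
Gray cast iron has the largest M.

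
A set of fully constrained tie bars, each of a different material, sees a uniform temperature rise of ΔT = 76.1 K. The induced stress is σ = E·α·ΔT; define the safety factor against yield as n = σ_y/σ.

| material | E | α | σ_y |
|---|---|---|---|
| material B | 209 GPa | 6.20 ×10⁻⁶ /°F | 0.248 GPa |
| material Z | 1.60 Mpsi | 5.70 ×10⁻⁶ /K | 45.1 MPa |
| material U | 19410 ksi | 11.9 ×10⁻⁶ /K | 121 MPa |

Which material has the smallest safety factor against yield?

In consistent units (E in GPa, α in ×10⁻⁶/K, σ_y in MPa):
  material B: E = 209.0, α = 11.2, σ_y = 248.0 → σ = 177 MPa, n = 1.40
  material Z: E = 11.03, α = 5.70, σ_y = 45.10 → σ = 4.79 MPa, n = 9.42
  material U: E = 133.8, α = 11.9, σ_y = 121.0 → σ = 121 MPa, n = 0.998
Material U has the lowest safety factor, n = 0.998.

material U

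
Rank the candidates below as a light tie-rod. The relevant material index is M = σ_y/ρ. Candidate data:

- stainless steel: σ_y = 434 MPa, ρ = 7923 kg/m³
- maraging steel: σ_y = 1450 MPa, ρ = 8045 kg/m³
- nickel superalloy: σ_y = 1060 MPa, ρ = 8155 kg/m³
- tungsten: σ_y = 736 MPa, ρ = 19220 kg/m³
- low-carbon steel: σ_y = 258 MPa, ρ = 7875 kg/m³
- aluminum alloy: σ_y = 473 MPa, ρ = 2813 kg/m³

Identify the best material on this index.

Evaluate M for each candidate:
  maraging steel: M = 180 kN·m/kg
  aluminum alloy: M = 168 kN·m/kg
  nickel superalloy: M = 130 kN·m/kg
  stainless steel: M = 54.8 kN·m/kg
  tungsten: M = 38.3 kN·m/kg
  low-carbon steel: M = 32.8 kN·m/kg
Maraging steel ranks first.

maraging steel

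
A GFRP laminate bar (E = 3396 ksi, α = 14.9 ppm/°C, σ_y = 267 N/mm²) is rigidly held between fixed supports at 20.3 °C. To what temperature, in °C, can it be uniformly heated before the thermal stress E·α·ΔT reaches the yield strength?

786 °C

E = 3396 ksi = 23.41 GPa.
σ_y = 267 N/mm² = 267.0 MPa.
E·α·ΔT = 267.0 MPa ⇒ ΔT = 267.0 / (23.41×10³ × 14.9×10⁻⁶) = 765.3 K.
T = 20.3 + 765.3 = 785.6 °C.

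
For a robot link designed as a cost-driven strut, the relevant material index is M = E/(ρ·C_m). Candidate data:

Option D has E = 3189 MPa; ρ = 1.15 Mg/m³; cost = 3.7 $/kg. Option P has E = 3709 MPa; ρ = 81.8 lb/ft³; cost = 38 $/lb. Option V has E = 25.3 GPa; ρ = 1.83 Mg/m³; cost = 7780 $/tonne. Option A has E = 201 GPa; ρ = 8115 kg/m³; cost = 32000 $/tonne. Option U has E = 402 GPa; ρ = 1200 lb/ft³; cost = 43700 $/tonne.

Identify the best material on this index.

Convert each candidate to consistent units, then evaluate M:
  option D: E = 3.189 GPa, ρ = 1150 kg/m³, cost = 3.700 $/kg
  option P: E = 3.709 GPa, ρ = 1310 kg/m³, cost = 83.77 $/kg
  option V: E = 25.30 GPa, ρ = 1830 kg/m³, cost = 7.780 $/kg
  option A: E = 201.0 GPa, ρ = 8115 kg/m³, cost = 32.00 $/kg
  option U: E = 402.0 GPa, ρ = 19220 kg/m³, cost = 43.70 $/kg
  option V: M = 1.78 MN·m per $
  option A: M = 0.774 MN·m per $
  option D: M = 0.749 MN·m per $
  option U: M = 0.479 MN·m per $
  option P: M = 0.0338 MN·m per $
Option V has the largest M.

option V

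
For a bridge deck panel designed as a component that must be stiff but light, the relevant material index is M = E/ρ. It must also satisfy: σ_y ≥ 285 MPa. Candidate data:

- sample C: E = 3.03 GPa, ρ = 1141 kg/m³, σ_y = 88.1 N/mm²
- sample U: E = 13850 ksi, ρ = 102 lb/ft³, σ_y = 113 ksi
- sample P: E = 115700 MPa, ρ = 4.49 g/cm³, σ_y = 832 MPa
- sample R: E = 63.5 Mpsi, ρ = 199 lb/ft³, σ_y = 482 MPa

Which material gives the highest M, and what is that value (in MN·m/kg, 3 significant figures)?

Screen on constraints: σ_y ≥ 285 MPa. Survivors: sample U, sample P, sample R.
Convert each candidate to consistent units, then evaluate M:
  sample U: E = 95.49 GPa, ρ = 1634 kg/m³
  sample P: E = 115.7 GPa, ρ = 4490 kg/m³
  sample R: E = 437.8 GPa, ρ = 3188 kg/m³
  sample R: M = 137 MN·m/kg
  sample U: M = 58.4 MN·m/kg
  sample P: M = 25.8 MN·m/kg
Highest index: sample R.

sample R, M = 137 MN·m/kg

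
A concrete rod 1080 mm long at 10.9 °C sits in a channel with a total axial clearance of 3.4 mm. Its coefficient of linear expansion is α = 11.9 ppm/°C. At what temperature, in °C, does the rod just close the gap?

275 °C

α·L₀·ΔT = 3.4 mm ⇒ ΔT = 3.4 / (11.9×10⁻⁶ × 1080.0) = 264.6 K.
T = 10.9 + 264.6 = 275.5 °C.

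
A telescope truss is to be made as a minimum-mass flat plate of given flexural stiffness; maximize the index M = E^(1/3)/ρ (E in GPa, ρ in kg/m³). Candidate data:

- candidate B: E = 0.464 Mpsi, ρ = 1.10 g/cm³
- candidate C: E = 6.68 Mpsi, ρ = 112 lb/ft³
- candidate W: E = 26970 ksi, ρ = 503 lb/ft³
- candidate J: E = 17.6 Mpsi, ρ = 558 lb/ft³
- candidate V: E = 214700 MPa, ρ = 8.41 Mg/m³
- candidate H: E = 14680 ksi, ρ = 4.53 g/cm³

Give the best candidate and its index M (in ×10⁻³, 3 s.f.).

Putting every candidate on a common basis:
  candidate B: E = 3.199 GPa, ρ = 1100 kg/m³
  candidate C: E = 46.06 GPa, ρ = 1794 kg/m³
  candidate W: E = 186.0 GPa, ρ = 8057 kg/m³
  candidate J: E = 121.3 GPa, ρ = 8938 kg/m³
  candidate V: E = 214.7 GPa, ρ = 8410 kg/m³
  candidate H: E = 101.2 GPa, ρ = 4530 kg/m³
  candidate C: M = 2.00×10⁻³
  candidate B: M = 1.34×10⁻³
  candidate H: M = 1.03×10⁻³
  candidate V: M = 0.712×10⁻³
  candidate W: M = 0.708×10⁻³
  candidate J: M = 0.554×10⁻³
Candidate C has the largest M.

candidate C, M = 2.00×10⁻³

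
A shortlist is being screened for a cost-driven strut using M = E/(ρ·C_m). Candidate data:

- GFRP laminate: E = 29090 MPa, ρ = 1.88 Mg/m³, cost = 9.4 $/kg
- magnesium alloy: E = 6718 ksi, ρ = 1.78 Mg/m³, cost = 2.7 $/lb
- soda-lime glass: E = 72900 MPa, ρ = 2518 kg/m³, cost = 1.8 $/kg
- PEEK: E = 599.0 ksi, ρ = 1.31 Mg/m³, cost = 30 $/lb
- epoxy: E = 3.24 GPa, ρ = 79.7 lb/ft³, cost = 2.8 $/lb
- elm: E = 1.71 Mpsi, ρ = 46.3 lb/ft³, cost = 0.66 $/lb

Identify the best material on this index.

In SI units:
  GFRP laminate: E = 29.09 GPa, ρ = 1880 kg/m³, cost = 9.400 $/kg
  magnesium alloy: E = 46.32 GPa, ρ = 1780 kg/m³, cost = 5.952 $/kg
  soda-lime glass: E = 72.90 GPa, ρ = 2518 kg/m³, cost = 1.800 $/kg
  PEEK: E = 4.130 GPa, ρ = 1310 kg/m³, cost = 66.14 $/kg
  epoxy: E = 3.240 GPa, ρ = 1277 kg/m³, cost = 6.173 $/kg
  elm: E = 11.79 GPa, ρ = 741.7 kg/m³, cost = 1.455 $/kg
  soda-lime glass: M = 16.1 MN·m per $
  elm: M = 10.9 MN·m per $
  magnesium alloy: M = 4.37 MN·m per $
  GFRP laminate: M = 1.65 MN·m per $
  epoxy: M = 0.411 MN·m per $
  PEEK: M = 0.0477 MN·m per $
Highest index: soda-lime glass.

soda-lime glass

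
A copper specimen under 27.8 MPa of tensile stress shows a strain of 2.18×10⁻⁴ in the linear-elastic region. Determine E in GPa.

E = σ/ε = 27.8 MPa / 2.18×10⁻⁴ = 127500 MPa = 128 GPa.

128 GPa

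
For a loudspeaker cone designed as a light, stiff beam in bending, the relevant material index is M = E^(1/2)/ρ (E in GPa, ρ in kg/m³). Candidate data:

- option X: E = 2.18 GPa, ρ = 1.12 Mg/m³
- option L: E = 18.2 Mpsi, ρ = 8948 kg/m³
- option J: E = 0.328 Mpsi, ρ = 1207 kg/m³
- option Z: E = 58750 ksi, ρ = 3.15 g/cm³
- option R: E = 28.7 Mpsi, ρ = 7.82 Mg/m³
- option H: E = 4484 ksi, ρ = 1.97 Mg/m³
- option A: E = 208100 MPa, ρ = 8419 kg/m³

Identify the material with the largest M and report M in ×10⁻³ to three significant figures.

In SI units:
  option X: E = 2.180 GPa, ρ = 1120 kg/m³
  option L: E = 125.5 GPa, ρ = 8948 kg/m³
  option J: E = 2.261 GPa, ρ = 1207 kg/m³
  option Z: E = 405.1 GPa, ρ = 3150 kg/m³
  option R: E = 197.9 GPa, ρ = 7820 kg/m³
  option H: E = 30.92 GPa, ρ = 1970 kg/m³
  option A: E = 208.1 GPa, ρ = 8419 kg/m³
  option Z: M = 6.39×10⁻³
  option H: M = 2.82×10⁻³
  option R: M = 1.80×10⁻³
  option A: M = 1.71×10⁻³
  option X: M = 1.32×10⁻³
  option L: M = 1.25×10⁻³
  option J: M = 1.25×10⁻³
Option Z has the largest M.

option Z, M = 6.39×10⁻³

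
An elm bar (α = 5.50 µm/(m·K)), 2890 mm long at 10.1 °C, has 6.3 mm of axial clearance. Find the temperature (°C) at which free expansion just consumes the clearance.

406 °C

α·L₀·ΔT = 6.3 mm ⇒ ΔT = 6.3 / (5.50×10⁻⁶ × 2890.0) = 396.4 K.
T = 10.1 + 396.4 = 406.5 °C.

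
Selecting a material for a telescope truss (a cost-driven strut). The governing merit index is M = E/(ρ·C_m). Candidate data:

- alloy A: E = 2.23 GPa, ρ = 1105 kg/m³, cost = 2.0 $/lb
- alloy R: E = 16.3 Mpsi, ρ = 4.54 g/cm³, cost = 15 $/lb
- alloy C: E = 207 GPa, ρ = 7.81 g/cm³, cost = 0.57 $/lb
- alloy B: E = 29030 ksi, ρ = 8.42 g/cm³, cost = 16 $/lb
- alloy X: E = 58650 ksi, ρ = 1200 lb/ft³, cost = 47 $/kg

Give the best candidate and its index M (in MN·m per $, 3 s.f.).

Putting every candidate on a common basis:
  alloy A: E = 2.230 GPa, ρ = 1105 kg/m³, cost = 4.409 $/kg
  alloy R: E = 112.4 GPa, ρ = 4540 kg/m³, cost = 33.07 $/kg
  alloy C: E = 207.0 GPa, ρ = 7810 kg/m³, cost = 1.257 $/kg
  alloy B: E = 200.2 GPa, ρ = 8420 kg/m³, cost = 35.27 $/kg
  alloy X: E = 404.4 GPa, ρ = 19220 kg/m³, cost = 47.00 $/kg
  alloy C: M = 21.1 MN·m per $
  alloy R: M = 0.749 MN·m per $
  alloy B: M = 0.674 MN·m per $
  alloy A: M = 0.458 MN·m per $
  alloy X: M = 0.448 MN·m per $
Alloy C has the largest M.

alloy C, M = 21.1 MN·m per $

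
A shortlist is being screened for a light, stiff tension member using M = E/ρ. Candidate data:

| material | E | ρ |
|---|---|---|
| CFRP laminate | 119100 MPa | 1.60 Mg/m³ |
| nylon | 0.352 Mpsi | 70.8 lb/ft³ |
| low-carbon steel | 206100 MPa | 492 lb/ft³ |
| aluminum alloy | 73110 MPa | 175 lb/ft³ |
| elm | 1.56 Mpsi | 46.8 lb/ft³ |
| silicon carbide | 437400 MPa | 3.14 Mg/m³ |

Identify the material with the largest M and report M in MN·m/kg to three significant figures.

silicon carbide, M = 139 MN·m/kg

In SI units:
  CFRP laminate: E = 119.1 GPa, ρ = 1600 kg/m³
  nylon: E = 2.427 GPa, ρ = 1134 kg/m³
  low-carbon steel: E = 206.1 GPa, ρ = 7881 kg/m³
  aluminum alloy: E = 73.11 GPa, ρ = 2803 kg/m³
  elm: E = 10.76 GPa, ρ = 749.7 kg/m³
  silicon carbide: E = 437.4 GPa, ρ = 3140 kg/m³
  silicon carbide: M = 139 MN·m/kg
  CFRP laminate: M = 74.4 MN·m/kg
  low-carbon steel: M = 26.2 MN·m/kg
  aluminum alloy: M = 26.1 MN·m/kg
  elm: M = 14.3 MN·m/kg
  nylon: M = 2.14 MN·m/kg
Highest index: silicon carbide.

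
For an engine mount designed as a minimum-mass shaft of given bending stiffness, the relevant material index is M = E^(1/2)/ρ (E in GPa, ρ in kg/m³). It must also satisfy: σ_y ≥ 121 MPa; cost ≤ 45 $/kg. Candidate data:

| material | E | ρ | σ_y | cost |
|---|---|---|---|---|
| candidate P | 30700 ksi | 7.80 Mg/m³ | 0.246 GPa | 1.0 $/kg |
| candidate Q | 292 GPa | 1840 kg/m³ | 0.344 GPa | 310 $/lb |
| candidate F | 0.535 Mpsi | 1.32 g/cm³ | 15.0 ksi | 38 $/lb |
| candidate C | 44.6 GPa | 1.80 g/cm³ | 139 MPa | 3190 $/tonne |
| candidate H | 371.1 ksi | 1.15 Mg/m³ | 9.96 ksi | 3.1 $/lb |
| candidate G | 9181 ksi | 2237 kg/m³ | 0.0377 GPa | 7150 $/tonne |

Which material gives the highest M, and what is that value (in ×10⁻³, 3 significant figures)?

candidate C, M = 3.71×10⁻³

Screen on constraints: σ_y ≥ 121 MPa; cost ≤ 45 $/kg. Survivors: candidate P, candidate C.
In SI units:
  candidate P: E = 211.7 GPa, ρ = 7800 kg/m³
  candidate C: E = 44.60 GPa, ρ = 1800 kg/m³
  candidate C: M = 3.71×10⁻³
  candidate P: M = 1.87×10⁻³
Candidate C ranks first.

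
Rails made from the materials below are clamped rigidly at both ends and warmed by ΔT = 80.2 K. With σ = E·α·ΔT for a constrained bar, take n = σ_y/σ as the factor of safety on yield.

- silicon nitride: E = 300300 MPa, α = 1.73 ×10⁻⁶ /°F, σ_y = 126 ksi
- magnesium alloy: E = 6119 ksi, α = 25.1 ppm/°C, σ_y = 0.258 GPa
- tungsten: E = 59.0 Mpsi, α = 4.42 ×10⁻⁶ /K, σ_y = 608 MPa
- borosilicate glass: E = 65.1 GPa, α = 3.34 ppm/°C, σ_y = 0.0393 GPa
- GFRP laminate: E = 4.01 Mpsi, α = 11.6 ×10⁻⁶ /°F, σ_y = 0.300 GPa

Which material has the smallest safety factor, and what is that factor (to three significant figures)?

borosilicate glass, n = 2.25

Per material, after unit conversion:
  silicon nitride: E = 300.3, α = 3.11, σ_y = 868.7 → σ = 75.0 MPa, n = 11.6
  magnesium alloy: E = 42.19, α = 25.1, σ_y = 258.0 → σ = 84.9 MPa, n = 3.04
  tungsten: E = 406.8, α = 4.42, σ_y = 608.0 → σ = 144 MPa, n = 4.22
  borosilicate glass: E = 65.10, α = 3.34, σ_y = 39.30 → σ = 17.4 MPa, n = 2.25
  GFRP laminate: E = 27.65, α = 20.9, σ_y = 300.0 → σ = 46.3 MPa, n = 6.48
Smallest n: borosilicate glass with n = 2.25.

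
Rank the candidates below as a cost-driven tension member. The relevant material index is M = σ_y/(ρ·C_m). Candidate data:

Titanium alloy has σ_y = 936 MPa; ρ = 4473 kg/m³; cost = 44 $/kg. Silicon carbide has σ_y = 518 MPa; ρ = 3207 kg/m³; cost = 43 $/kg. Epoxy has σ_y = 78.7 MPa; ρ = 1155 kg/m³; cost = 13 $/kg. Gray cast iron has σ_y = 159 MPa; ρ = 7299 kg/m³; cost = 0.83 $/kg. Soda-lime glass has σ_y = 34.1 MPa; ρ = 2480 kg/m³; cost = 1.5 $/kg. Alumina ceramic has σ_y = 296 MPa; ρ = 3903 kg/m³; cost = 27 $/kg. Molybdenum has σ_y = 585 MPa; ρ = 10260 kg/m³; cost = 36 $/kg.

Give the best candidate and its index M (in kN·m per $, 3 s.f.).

gray cast iron, M = 26.2 kN·m per $

Evaluate M for each candidate:
  gray cast iron: M = 26.2 kN·m per $
  soda-lime glass: M = 9.17 kN·m per $
  epoxy: M = 5.24 kN·m per $
  titanium alloy: M = 4.76 kN·m per $
  silicon carbide: M = 3.76 kN·m per $
  alumina ceramic: M = 2.81 kN·m per $
  molybdenum: M = 1.58 kN·m per $
The maximum is for gray cast iron.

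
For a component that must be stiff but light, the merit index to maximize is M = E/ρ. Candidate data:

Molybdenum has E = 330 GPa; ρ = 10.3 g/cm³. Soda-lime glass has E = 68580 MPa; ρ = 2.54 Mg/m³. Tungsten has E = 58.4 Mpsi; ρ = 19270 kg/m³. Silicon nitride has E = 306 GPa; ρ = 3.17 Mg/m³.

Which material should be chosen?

silicon nitride

In SI units:
  molybdenum: E = 330.0 GPa, ρ = 10300 kg/m³
  soda-lime glass: E = 68.58 GPa, ρ = 2540 kg/m³
  tungsten: E = 402.7 GPa, ρ = 19270 kg/m³
  silicon nitride: E = 306.0 GPa, ρ = 3170 kg/m³
  silicon nitride: M = 96.5 MN·m/kg
  molybdenum: M = 32.0 MN·m/kg
  soda-lime glass: M = 27.0 MN·m/kg
  tungsten: M = 20.9 MN·m/kg
Highest index: silicon nitride.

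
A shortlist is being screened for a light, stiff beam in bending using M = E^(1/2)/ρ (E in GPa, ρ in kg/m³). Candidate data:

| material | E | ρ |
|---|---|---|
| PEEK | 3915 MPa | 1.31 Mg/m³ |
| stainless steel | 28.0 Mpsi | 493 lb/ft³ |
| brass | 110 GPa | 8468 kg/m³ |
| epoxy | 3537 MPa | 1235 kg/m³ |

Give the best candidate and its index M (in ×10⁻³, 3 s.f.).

After converting to SI:
  PEEK: E = 3.915 GPa, ρ = 1310 kg/m³
  stainless steel: E = 193.1 GPa, ρ = 7897 kg/m³
  brass: E = 110.0 GPa, ρ = 8468 kg/m³
  epoxy: E = 3.537 GPa, ρ = 1235 kg/m³
  stainless steel: M = 1.76×10⁻³
  epoxy: M = 1.52×10⁻³
  PEEK: M = 1.51×10⁻³
  brass: M = 1.24×10⁻³
The maximum is for stainless steel.

stainless steel, M = 1.76×10⁻³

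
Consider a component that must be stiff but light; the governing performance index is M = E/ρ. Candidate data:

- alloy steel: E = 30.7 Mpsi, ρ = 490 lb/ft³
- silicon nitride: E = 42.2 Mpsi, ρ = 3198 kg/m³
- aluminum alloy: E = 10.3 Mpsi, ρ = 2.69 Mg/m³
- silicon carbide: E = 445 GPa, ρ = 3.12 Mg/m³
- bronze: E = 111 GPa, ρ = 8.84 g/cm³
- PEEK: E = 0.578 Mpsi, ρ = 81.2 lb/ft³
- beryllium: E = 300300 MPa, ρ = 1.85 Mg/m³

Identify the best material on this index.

Normalizing units and computing the index:
  alloy steel: E = 211.7 GPa, ρ = 7849 kg/m³
  silicon nitride: E = 291.0 GPa, ρ = 3198 kg/m³
  aluminum alloy: E = 71.02 GPa, ρ = 2690 kg/m³
  silicon carbide: E = 445.0 GPa, ρ = 3120 kg/m³
  bronze: E = 111.0 GPa, ρ = 8840 kg/m³
  PEEK: E = 3.985 GPa, ρ = 1301 kg/m³
  beryllium: E = 300.3 GPa, ρ = 1850 kg/m³
  beryllium: M = 162 MN·m/kg
  silicon carbide: M = 143 MN·m/kg
  silicon nitride: M = 91.0 MN·m/kg
  alloy steel: M = 27.0 MN·m/kg
  aluminum alloy: M = 26.4 MN·m/kg
  bronze: M = 12.6 MN·m/kg
  PEEK: M = 3.06 MN·m/kg
Beryllium ranks first.

beryllium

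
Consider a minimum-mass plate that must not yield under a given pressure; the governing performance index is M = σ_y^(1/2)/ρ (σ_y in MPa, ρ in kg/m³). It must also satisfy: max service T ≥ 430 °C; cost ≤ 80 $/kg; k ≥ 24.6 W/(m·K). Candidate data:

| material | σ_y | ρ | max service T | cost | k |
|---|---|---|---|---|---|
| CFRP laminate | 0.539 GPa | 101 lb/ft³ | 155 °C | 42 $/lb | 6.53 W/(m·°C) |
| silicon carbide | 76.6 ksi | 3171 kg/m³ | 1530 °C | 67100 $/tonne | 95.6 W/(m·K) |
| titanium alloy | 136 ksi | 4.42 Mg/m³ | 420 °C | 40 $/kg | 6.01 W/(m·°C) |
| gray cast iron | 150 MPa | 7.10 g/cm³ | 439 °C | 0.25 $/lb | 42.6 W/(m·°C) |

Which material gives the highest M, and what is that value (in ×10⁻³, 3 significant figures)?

Screen on constraints: max service T ≥ 430 °C; cost ≤ 80 $/kg; k ≥ 24.6 W/(m·K). Survivors: silicon carbide, gray cast iron.
After converting to SI:
  silicon carbide: σ_y = 528.1 MPa, ρ = 3171 kg/m³
  gray cast iron: σ_y = 150.0 MPa, ρ = 7100 kg/m³
  silicon carbide: M = 7.25×10⁻³
  gray cast iron: M = 1.72×10⁻³
The maximum is for silicon carbide.

silicon carbide, M = 7.25×10⁻³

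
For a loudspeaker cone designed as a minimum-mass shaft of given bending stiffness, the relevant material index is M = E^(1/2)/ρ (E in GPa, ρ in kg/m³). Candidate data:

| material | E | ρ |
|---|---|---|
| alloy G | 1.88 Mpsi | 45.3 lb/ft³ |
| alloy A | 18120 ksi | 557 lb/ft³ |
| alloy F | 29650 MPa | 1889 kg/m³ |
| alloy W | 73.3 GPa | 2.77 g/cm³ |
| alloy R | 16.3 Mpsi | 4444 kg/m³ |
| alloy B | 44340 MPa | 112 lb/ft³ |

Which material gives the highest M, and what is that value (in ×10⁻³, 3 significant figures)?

In SI units:
  alloy G: E = 12.96 GPa, ρ = 725.6 kg/m³
  alloy A: E = 124.9 GPa, ρ = 8922 kg/m³
  alloy F: E = 29.65 GPa, ρ = 1889 kg/m³
  alloy W: E = 73.30 GPa, ρ = 2770 kg/m³
  alloy R: E = 112.4 GPa, ρ = 4444 kg/m³
  alloy B: E = 44.34 GPa, ρ = 1794 kg/m³
  alloy G: M = 4.96×10⁻³
  alloy B: M = 3.71×10⁻³
  alloy W: M = 3.09×10⁻³
  alloy F: M = 2.88×10⁻³
  alloy R: M = 2.39×10⁻³
  alloy A: M = 1.25×10⁻³
Alloy G ranks first.

alloy G, M = 4.96×10⁻³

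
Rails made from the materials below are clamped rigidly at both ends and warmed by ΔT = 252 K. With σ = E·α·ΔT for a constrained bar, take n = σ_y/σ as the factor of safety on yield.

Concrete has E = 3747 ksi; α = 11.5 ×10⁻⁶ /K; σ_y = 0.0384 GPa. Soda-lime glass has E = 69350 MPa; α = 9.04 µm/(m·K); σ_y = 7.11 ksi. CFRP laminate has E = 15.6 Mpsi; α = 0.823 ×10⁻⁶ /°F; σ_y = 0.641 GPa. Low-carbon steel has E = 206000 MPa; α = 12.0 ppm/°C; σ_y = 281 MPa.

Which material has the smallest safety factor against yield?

soda-lime glass

Per material, after unit conversion:
  concrete: E = 25.83, α = 11.5, σ_y = 38.40 → σ = 74.9 MPa, n = 0.513
  soda-lime glass: E = 69.35, α = 9.04, σ_y = 49.02 → σ = 158 MPa, n = 0.310
  CFRP laminate: E = 107.6, α = 1.48, σ_y = 641.0 → σ = 40.2 MPa, n = 16.0
  low-carbon steel: E = 206.0, α = 12.0, σ_y = 281.0 → σ = 623 MPa, n = 0.451
Soda-lime glass has the lowest safety factor, n = 0.310.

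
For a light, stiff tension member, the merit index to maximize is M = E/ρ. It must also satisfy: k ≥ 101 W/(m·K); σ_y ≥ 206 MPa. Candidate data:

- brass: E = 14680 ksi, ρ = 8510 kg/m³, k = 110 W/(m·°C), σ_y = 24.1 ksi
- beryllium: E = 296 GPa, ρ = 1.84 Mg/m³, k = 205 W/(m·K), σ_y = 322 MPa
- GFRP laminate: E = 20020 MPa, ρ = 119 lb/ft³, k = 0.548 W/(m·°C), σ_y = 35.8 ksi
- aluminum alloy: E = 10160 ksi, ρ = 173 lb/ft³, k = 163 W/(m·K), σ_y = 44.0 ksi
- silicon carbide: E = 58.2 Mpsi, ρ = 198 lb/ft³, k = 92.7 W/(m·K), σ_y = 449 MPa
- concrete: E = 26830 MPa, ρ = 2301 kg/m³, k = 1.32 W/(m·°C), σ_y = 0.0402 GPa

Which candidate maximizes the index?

beryllium

Screen on constraints: k ≥ 101 W/(m·K); σ_y ≥ 206 MPa. Survivors: beryllium, aluminum alloy.
Convert each candidate to consistent units, then evaluate M:
  beryllium: E = 296.0 GPa, ρ = 1840 kg/m³
  aluminum alloy: E = 70.05 GPa, ρ = 2771 kg/m³
  beryllium: M = 161 MN·m/kg
  aluminum alloy: M = 25.3 MN·m/kg
Highest index: beryllium.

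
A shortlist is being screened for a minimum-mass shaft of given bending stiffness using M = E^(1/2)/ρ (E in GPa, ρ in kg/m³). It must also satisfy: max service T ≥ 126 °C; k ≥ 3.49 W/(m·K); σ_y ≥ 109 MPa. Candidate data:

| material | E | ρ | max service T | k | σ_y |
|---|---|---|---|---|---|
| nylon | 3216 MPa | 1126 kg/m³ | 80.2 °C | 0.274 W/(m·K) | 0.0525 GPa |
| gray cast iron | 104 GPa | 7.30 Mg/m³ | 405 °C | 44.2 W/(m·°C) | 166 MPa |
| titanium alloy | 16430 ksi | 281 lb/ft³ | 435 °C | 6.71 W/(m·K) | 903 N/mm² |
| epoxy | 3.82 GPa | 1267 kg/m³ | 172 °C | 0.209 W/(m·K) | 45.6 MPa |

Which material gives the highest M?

titanium alloy

Screen on constraints: max service T ≥ 126 °C; k ≥ 3.49 W/(m·K); σ_y ≥ 109 MPa. Survivors: gray cast iron, titanium alloy.
Normalizing units and computing the index:
  gray cast iron: E = 104.0 GPa, ρ = 7300 kg/m³
  titanium alloy: E = 113.3 GPa, ρ = 4501 kg/m³
  titanium alloy: M = 2.36×10⁻³
  gray cast iron: M = 1.40×10⁻³
The maximum is for titanium alloy.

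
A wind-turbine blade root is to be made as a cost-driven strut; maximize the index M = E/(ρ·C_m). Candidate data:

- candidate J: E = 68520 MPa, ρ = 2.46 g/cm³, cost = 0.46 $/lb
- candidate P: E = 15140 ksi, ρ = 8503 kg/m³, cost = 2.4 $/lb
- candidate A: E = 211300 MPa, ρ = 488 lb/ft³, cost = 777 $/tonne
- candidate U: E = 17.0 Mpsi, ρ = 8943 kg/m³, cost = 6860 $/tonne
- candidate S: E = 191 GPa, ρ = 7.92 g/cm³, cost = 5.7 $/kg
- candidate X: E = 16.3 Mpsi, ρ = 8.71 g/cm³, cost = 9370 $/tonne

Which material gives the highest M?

candidate A

In SI units:
  candidate J: E = 68.52 GPa, ρ = 2460 kg/m³, cost = 1.014 $/kg
  candidate P: E = 104.4 GPa, ρ = 8503 kg/m³, cost = 5.291 $/kg
  candidate A: E = 211.3 GPa, ρ = 7817 kg/m³, cost = 0.7770 $/kg
  candidate U: E = 117.2 GPa, ρ = 8943 kg/m³, cost = 6.860 $/kg
  candidate S: E = 191.0 GPa, ρ = 7920 kg/m³, cost = 5.700 $/kg
  candidate X: E = 112.4 GPa, ρ = 8710 kg/m³, cost = 9.370 $/kg
  candidate A: M = 34.8 MN·m per $
  candidate J: M = 27.5 MN·m per $
  candidate S: M = 4.23 MN·m per $
  candidate P: M = 2.32 MN·m per $
  candidate U: M = 1.91 MN·m per $
  candidate X: M = 1.38 MN·m per $
Candidate A has the largest M.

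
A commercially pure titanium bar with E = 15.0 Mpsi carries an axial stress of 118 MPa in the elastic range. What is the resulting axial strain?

1.14×10⁻³

E = 15.0 Mpsi = 103.4 GPa = 103400 MPa.
ε = σ/E = 118 / 103400 = 1.14×10⁻³.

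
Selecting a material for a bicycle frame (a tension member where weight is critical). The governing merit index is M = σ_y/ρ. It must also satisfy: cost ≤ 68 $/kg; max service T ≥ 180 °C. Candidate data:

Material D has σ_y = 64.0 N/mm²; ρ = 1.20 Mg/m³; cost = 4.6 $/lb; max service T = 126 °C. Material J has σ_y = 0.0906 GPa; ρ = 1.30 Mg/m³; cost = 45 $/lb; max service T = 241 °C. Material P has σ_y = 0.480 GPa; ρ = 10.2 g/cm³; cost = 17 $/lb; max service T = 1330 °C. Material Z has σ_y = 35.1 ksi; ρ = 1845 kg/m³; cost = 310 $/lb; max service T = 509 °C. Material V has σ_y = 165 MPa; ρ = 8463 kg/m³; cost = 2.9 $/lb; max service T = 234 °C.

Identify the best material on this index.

Screen on constraints: cost ≤ 68 $/kg; max service T ≥ 180 °C. Survivors: material P, material V.
Convert each candidate to consistent units, then evaluate M:
  material P: σ_y = 480.0 MPa, ρ = 10200 kg/m³
  material V: σ_y = 165.0 MPa, ρ = 8463 kg/m³
  material P: M = 47.1 kN·m/kg
  material V: M = 19.5 kN·m/kg
Material P ranks first.

material P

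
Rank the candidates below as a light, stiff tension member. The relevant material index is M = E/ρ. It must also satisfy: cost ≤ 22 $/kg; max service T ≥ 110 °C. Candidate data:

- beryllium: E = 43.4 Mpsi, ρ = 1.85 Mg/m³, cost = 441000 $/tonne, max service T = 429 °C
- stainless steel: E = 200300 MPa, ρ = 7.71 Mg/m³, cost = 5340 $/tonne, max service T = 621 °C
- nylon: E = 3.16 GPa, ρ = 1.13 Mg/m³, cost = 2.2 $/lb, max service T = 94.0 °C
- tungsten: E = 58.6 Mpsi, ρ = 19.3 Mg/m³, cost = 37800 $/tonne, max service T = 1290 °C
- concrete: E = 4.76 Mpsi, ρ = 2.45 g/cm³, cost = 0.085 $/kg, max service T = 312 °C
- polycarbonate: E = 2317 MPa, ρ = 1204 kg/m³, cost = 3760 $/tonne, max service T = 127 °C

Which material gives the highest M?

stainless steel

Screen on constraints: cost ≤ 22 $/kg; max service T ≥ 110 °C. Survivors: stainless steel, concrete, polycarbonate.
In SI units:
  stainless steel: E = 200.3 GPa, ρ = 7710 kg/m³
  concrete: E = 32.82 GPa, ρ = 2450 kg/m³
  polycarbonate: E = 2.317 GPa, ρ = 1204 kg/m³
  stainless steel: M = 26.0 MN·m/kg
  concrete: M = 13.4 MN·m/kg
  polycarbonate: M = 1.92 MN·m/kg
Highest index: stainless steel.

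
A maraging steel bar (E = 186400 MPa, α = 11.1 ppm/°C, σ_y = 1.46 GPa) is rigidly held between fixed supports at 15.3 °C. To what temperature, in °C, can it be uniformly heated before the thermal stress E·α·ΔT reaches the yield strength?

721 °C

E = 186400 MPa = 186.4 GPa.
σ_y = 1.46 GPa = 1460 MPa.
E·α·ΔT = 1460 MPa ⇒ ΔT = 1460 / (186.4×10³ × 11.1×10⁻⁶) = 705.6 K.
T = 15.3 + 705.6 = 720.9 °C.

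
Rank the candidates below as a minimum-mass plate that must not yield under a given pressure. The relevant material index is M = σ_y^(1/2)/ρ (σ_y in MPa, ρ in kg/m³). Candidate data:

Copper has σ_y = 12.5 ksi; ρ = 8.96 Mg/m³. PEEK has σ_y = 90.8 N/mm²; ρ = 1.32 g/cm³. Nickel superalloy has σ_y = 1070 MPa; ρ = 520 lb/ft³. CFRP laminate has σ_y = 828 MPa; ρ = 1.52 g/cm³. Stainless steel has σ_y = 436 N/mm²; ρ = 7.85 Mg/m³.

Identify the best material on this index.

Normalizing units and computing the index:
  copper: σ_y = 86.18 MPa, ρ = 8960 kg/m³
  PEEK: σ_y = 90.80 MPa, ρ = 1320 kg/m³
  nickel superalloy: σ_y = 1070 MPa, ρ = 8330 kg/m³
  CFRP laminate: σ_y = 828.0 MPa, ρ = 1520 kg/m³
  stainless steel: σ_y = 436.0 MPa, ρ = 7850 kg/m³
  CFRP laminate: M = 18.9×10⁻³
  PEEK: M = 7.22×10⁻³
  nickel superalloy: M = 3.93×10⁻³
  stainless steel: M = 2.66×10⁻³
  copper: M = 1.04×10⁻³
Highest index: CFRP laminate.

CFRP laminate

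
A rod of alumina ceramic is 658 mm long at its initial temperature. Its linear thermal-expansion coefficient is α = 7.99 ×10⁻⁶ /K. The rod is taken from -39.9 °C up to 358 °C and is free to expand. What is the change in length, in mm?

ΔT = 358 − (-39.9) = 397.9 K.
ΔL = α·L₀·ΔT = 7.99×10⁻⁶ × 658 mm × 397.9 K = 2.09 mm.

2.09 mm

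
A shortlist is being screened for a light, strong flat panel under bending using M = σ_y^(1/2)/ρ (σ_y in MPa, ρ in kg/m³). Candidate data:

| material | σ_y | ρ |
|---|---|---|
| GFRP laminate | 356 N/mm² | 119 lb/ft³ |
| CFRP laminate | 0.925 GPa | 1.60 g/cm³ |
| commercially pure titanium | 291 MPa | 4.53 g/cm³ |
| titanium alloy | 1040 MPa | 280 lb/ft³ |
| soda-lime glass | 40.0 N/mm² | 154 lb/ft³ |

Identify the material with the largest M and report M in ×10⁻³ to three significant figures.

In SI units:
  GFRP laminate: σ_y = 356.0 MPa, ρ = 1906 kg/m³
  CFRP laminate: σ_y = 925.0 MPa, ρ = 1600 kg/m³
  commercially pure titanium: σ_y = 291.0 MPa, ρ = 4530 kg/m³
  titanium alloy: σ_y = 1040 MPa, ρ = 4485 kg/m³
  soda-lime glass: σ_y = 40.00 MPa, ρ = 2467 kg/m³
  CFRP laminate: M = 19.0×10⁻³
  GFRP laminate: M = 9.90×10⁻³
  titanium alloy: M = 7.19×10⁻³
  commercially pure titanium: M = 3.77×10⁻³
  soda-lime glass: M = 2.56×10⁻³
The maximum is for CFRP laminate.

CFRP laminate, M = 19.0×10⁻³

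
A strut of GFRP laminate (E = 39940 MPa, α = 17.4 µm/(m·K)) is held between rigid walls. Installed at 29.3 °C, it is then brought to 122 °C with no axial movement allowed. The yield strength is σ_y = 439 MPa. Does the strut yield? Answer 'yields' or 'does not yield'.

E = 39940 MPa = 39.94 GPa.
ΔT = 92.70 K. Constrained thermal stress σ = E·α·ΔT = 39.94×10³ MPa × 17.4×10⁻⁶ × 92.70 = 64.4 MPa (compressive).
Compare to σ_y = 439 MPa: σ < σ_y, so it does not yield.

does not yield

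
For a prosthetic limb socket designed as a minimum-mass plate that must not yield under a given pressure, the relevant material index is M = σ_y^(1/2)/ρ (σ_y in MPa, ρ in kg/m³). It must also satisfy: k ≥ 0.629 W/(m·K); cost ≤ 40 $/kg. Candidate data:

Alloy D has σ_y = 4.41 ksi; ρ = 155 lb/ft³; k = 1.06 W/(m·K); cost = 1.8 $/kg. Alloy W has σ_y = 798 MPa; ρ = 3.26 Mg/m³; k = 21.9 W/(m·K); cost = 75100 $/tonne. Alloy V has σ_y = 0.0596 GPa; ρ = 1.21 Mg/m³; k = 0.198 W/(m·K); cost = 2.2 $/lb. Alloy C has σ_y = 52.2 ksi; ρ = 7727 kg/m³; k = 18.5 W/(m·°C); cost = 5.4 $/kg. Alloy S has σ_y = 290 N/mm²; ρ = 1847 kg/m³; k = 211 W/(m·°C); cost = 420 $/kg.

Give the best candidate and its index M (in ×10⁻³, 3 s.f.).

alloy C, M = 2.46×10⁻³

Screen on constraints: k ≥ 0.629 W/(m·K); cost ≤ 40 $/kg. Survivors: alloy D, alloy C.
Convert each candidate to consistent units, then evaluate M:
  alloy D: σ_y = 30.41 MPa, ρ = 2483 kg/m³
  alloy C: σ_y = 359.9 MPa, ρ = 7727 kg/m³
  alloy C: M = 2.46×10⁻³
  alloy D: M = 2.22×10⁻³
The maximum is for alloy C.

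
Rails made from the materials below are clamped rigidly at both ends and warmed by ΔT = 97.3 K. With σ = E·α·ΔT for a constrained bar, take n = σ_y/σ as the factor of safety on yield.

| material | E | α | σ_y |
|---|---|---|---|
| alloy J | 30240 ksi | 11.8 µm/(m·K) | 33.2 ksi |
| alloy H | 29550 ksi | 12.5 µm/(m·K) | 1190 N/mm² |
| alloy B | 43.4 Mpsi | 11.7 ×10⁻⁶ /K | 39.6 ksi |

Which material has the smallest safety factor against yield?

Per material, after unit conversion:
  alloy J: E = 208.5, α = 11.8, σ_y = 228.9 → σ = 239 MPa, n = 0.956
  alloy H: E = 203.7, α = 12.5, σ_y = 1190 → σ = 248 MPa, n = 4.80
  alloy B: E = 299.2, α = 11.7, σ_y = 273.0 → σ = 341 MPa, n = 0.802
Smallest n: alloy B with n = 0.802.

alloy B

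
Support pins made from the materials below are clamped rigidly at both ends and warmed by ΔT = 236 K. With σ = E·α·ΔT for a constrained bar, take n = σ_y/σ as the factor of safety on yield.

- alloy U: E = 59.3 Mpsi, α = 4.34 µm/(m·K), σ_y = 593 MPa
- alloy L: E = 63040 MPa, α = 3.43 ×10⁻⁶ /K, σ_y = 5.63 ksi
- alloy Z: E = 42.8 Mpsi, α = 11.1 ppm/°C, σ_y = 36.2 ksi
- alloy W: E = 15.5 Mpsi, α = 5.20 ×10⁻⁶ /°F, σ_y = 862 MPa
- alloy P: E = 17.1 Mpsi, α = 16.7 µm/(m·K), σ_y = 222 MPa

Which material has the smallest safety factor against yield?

In consistent units (E in GPa, α in ×10⁻⁶/K, σ_y in MPa):
  alloy U: E = 408.9, α = 4.34, σ_y = 593.0 → σ = 419 MPa, n = 1.42
  alloy L: E = 63.04, α = 3.43, σ_y = 38.82 → σ = 51.0 MPa, n = 0.761
  alloy Z: E = 295.1, α = 11.1, σ_y = 249.6 → σ = 773 MPa, n = 0.323
  alloy W: E = 106.9, α = 9.36, σ_y = 862.0 → σ = 236 MPa, n = 3.65
  alloy P: E = 117.9, α = 16.7, σ_y = 222.0 → σ = 465 MPa, n = 0.478
Alloy Z has the lowest safety factor, n = 0.323.

alloy Z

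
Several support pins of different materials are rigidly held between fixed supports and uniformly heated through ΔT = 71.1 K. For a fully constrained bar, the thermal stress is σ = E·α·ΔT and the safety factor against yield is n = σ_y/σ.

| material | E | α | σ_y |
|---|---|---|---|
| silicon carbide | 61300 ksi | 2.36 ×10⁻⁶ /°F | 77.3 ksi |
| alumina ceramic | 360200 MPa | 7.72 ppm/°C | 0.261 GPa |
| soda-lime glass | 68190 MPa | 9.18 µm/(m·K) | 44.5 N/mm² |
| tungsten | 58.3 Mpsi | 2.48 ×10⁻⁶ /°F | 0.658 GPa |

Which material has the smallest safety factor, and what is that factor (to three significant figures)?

Converting E to GPa, α to ×10⁻⁶/K, σ_y to MPa, then σ and n for each:
  silicon carbide: E = 422.6, α = 4.25, σ_y = 533.0 → σ = 128 MPa, n = 4.18
  alumina ceramic: E = 360.2, α = 7.72, σ_y = 261.0 → σ = 198 MPa, n = 1.32
  soda-lime glass: E = 68.19, α = 9.18, σ_y = 44.50 → σ = 44.5 MPa, n = 1.00
  tungsten: E = 402.0, α = 4.46, σ_y = 658.0 → σ = 128 MPa, n = 5.16
Soda-lime glass has the lowest safety factor, n = 1.00.

soda-lime glass, n = 1.00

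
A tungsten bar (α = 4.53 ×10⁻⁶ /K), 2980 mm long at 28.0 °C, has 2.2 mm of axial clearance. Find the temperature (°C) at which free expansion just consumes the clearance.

191 °C

α·L₀·ΔT = 2.2 mm ⇒ ΔT = 2.2 / (4.53×10⁻⁶ × 2980.0) = 163.0 K.
T = 28.0 + 163.0 = 191.0 °C.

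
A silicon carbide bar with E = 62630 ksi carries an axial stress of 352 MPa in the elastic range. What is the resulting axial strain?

E = 62630 ksi = 431.8 GPa = 431800 MPa.
ε = σ/E = 352 / 431800 = 8.15×10⁻⁴.

8.15×10⁻⁴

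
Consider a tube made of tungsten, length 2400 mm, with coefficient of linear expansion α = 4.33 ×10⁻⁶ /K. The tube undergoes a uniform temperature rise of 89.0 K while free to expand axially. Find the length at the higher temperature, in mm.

ΔL = α·L₀·ΔT = 4.33×10⁻⁶ × 2400 mm × 89.00 K = 0.925 mm.
L = L₀ + ΔL = 2400 + 0.925 = 2400.9 mm.

2400.9 mm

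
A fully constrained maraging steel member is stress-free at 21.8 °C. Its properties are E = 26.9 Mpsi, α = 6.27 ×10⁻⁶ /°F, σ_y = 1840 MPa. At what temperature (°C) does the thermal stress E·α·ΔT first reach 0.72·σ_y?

E = 26.9 Mpsi = 185.5 GPa.
α = 6.27×10⁻⁶/°F × 9/5 = 11.3×10⁻⁶/K.
E·α·ΔT = 1325 MPa ⇒ ΔT = 1325 / (185.5×10³ × 11.3×10⁻⁶) = 632.9 K.
T = 21.8 + 632.9 = 654.7 °C.

655 °C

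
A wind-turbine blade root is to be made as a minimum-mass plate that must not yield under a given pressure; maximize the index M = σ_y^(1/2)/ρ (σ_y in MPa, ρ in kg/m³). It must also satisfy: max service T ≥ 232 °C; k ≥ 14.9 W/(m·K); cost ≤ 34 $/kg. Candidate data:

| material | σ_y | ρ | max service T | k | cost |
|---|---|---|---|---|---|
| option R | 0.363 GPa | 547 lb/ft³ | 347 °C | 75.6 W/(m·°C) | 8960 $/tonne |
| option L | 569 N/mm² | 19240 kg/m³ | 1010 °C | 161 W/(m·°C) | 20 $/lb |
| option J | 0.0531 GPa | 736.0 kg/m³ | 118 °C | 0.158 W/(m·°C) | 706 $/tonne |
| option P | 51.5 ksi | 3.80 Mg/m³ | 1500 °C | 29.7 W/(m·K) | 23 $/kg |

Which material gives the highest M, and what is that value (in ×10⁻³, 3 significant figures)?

option P, M = 4.96×10⁻³

Screen on constraints: max service T ≥ 232 °C; k ≥ 14.9 W/(m·K); cost ≤ 34 $/kg. Survivors: option R, option P.
Normalizing units and computing the index:
  option R: σ_y = 363.0 MPa, ρ = 8762 kg/m³
  option P: σ_y = 355.1 MPa, ρ = 3800 kg/m³
  option P: M = 4.96×10⁻³
  option R: M = 2.17×10⁻³
Option P has the largest M.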